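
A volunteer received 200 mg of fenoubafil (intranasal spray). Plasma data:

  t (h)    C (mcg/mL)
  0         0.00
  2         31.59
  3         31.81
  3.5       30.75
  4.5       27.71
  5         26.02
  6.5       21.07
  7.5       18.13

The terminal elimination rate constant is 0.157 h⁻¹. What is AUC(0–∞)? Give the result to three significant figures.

Trapezoidal AUC_0→7.5:
  [0→2]: (0.00+31.59)/2 × 2 = 31.59
  [2→3]: (31.59+31.81)/2 × 1 = 31.7
  [3→3.5]: (31.81+30.75)/2 × 0.5 = 15.64
  [3.5→4.5]: (30.75+27.71)/2 × 1 = 29.23
  [4.5→5]: (27.71+26.02)/2 × 0.5 = 13.4325
  [5→6.5]: (26.02+21.07)/2 × 1.5 = 35.3175
  [6.5→7.5]: (21.07+18.13)/2 × 1 = 19.6
  Sum = 176.51 mcg/mL·h
Extrapolated tail: C_last / k_e = 18.13 / 0.157 = 115.478
AUC_0→∞ = 176.51 + 115.478 = 291.988 mcg/mL·h

AUC = 292 mcg/mL·h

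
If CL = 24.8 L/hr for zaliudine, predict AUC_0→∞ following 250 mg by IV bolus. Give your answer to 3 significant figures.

AUC = 10.1 mg/L·hr

AUC_0→∞ = Dose_iv / CL
        = 250 / 24.8 = 10.0806 mg/L·hr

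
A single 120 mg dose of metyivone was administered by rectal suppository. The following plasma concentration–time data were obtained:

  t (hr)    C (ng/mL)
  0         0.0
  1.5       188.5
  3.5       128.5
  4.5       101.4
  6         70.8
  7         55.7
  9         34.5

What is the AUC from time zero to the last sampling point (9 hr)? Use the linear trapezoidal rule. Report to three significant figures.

Trapezoidal AUC_0→9:
  [0→1.5]: (0.0+188.5)/2 × 1.5 = 141.375
  [1.5→3.5]: (188.5+128.5)/2 × 2 = 317.0
  [3.5→4.5]: (128.5+101.4)/2 × 1 = 114.95
  [4.5→6]: (101.4+70.8)/2 × 1.5 = 129.15
  [6→7]: (70.8+55.7)/2 × 1 = 63.25
  [7→9]: (55.7+34.5)/2 × 2 = 90.2
  Sum = 855.925 ng/mL·hr

AUC = 856 ng/mL·hr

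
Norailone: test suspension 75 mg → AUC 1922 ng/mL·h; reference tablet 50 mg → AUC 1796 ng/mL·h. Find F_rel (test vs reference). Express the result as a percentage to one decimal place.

F_rel = 71.3%

F_rel = (AUC_test/D_test) / (AUC_ref/D_ref)
      = (1922/75) / (1796/50)
      = 25.6267 / 35.92 = 0.7134 = 71.34%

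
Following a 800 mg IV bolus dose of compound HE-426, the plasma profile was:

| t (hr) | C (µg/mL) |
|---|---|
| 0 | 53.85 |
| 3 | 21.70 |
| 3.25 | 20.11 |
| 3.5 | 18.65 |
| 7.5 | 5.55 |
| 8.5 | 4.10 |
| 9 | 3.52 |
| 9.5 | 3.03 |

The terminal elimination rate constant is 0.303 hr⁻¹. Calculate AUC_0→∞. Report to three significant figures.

Trapezoidal AUC_0→9.5:
  [0→3]: (53.85+21.70)/2 × 3 = 113.325
  [3→3.25]: (21.70+20.11)/2 × 0.25 = 5.22625
  [3.25→3.5]: (20.11+18.65)/2 × 0.25 = 4.845
  [3.5→7.5]: (18.65+5.55)/2 × 4 = 48.4
  [7.5→8.5]: (5.55+4.10)/2 × 1 = 4.825
  [8.5→9]: (4.10+3.52)/2 × 0.5 = 1.905
  [9→9.5]: (3.52+3.03)/2 × 0.5 = 1.6375
  Sum = 180.16375 µg/mL·hr
Extrapolated tail: C_last / k_e = 3.03 / 0.303 = 10.000
AUC_0→∞ = 180.16375 + 10.000 = 190.16375 µg/mL·hr

AUC = 190 µg/mL·hr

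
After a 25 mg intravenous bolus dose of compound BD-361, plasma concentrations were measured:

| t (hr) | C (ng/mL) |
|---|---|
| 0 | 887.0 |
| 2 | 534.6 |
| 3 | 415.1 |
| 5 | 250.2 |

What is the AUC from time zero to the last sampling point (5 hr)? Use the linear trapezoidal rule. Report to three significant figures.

AUC = 2560 ng/mL·hr

Trapezoidal AUC_0→5:
  [0→2]: (887.0+534.6)/2 × 2 = 1421.6
  [2→3]: (534.6+415.1)/2 × 1 = 474.85
  [3→5]: (415.1+250.2)/2 × 2 = 665.3
  Sum = 2561.75 ng/mL·hr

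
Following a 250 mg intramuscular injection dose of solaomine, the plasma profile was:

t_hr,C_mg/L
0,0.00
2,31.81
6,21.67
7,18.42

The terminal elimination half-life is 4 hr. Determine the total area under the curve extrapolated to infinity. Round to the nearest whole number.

AUC = 265 mg/L·hr

Trapezoidal AUC_0→7:
  [0→2]: (0.00+31.81)/2 × 2 = 31.81
  [2→6]: (31.81+21.67)/2 × 4 = 106.96
  [6→7]: (21.67+18.42)/2 × 1 = 20.045
  Sum = 158.815 mg/L·hr
k_e = ln2 / t½ = 0.693147 / 4 = 0.1733 hr^-1
Extrapolated tail: C_last / k_e = 18.42 / 0.1733 = 106.290
AUC_0→∞ = 158.815 + 106.290 = 265.105 mg/L·hr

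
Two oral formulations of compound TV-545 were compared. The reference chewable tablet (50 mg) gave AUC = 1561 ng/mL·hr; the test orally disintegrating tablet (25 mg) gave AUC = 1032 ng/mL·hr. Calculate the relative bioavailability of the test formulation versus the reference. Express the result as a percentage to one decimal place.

F_rel = 132.2%

F_rel = (AUC_test/D_test) / (AUC_ref/D_ref)
      = (1032/25) / (1561/50)
      = 41.28 / 31.22 = 1.3222 = 132.22%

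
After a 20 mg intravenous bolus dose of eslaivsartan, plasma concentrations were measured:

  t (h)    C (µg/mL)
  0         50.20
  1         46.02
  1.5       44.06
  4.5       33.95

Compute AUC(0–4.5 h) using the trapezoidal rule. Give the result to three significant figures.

Trapezoidal AUC_0→4.5:
  [0→1]: (50.20+46.02)/2 × 1 = 48.11
  [1→1.5]: (46.02+44.06)/2 × 0.5 = 22.52
  [1.5→4.5]: (44.06+33.95)/2 × 3 = 117.015
  Sum = 187.645 µg/mL·h

AUC = 188 µg/mL·h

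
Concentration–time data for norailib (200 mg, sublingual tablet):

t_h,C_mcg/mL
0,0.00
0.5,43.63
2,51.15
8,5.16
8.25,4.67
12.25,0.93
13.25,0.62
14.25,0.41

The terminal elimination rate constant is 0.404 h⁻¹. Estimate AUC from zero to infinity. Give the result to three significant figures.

Trapezoidal AUC_0→14.25:
  [0→0.5]: (0.00+43.63)/2 × 0.5 = 10.9075
  [0.5→2]: (43.63+51.15)/2 × 1.5 = 71.085
  [2→8]: (51.15+5.16)/2 × 6 = 168.93
  [8→8.25]: (5.16+4.67)/2 × 0.25 = 1.22875
  [8.25→12.25]: (4.67+0.93)/2 × 4 = 11.2
  [12.25→13.25]: (0.93+0.62)/2 × 1 = 0.775
  [13.25→14.25]: (0.62+0.41)/2 × 1 = 0.515
  Sum = 264.64125 mcg/mL·h
Extrapolated tail: C_last / k_e = 0.41 / 0.404 = 1.015
AUC_0→∞ = 264.64125 + 1.015 = 265.65625 mcg/mL·h

AUC = 266 mcg/mL·h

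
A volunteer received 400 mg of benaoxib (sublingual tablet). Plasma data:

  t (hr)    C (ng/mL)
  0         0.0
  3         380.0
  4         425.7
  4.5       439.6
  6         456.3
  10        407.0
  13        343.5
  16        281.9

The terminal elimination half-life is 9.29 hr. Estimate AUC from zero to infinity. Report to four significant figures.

AUC = 9430 ng/mL·hr

Trapezoidal AUC_0→16:
  [0→3]: (0.0+380.0)/2 × 3 = 570.0
  [3→4]: (380.0+425.7)/2 × 1 = 402.85
  [4→4.5]: (425.7+439.6)/2 × 0.5 = 216.325
  [4.5→6]: (439.6+456.3)/2 × 1.5 = 671.925
  [6→10]: (456.3+407.0)/2 × 4 = 1726.6
  [10→13]: (407.0+343.5)/2 × 3 = 1125.75
  [13→16]: (343.5+281.9)/2 × 3 = 938.1
  Sum = 5651.55 ng/mL·hr
k_e = ln2 / t½ = 0.693147 / 9.29 = 0.0746 hr^-1
Extrapolated tail: C_last / k_e = 281.9 / 0.0746 = 3778.820
AUC_0→∞ = 5651.55 + 3778.820 = 9430.37 ng/mL·hr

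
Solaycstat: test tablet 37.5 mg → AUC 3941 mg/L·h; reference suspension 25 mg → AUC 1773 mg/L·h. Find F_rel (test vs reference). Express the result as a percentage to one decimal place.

F_rel = (AUC_test/D_test) / (AUC_ref/D_ref)
      = (3941/37.5) / (1773/25)
      = 105.093 / 70.92 = 1.4819 = 148.19%

F_rel = 148.2%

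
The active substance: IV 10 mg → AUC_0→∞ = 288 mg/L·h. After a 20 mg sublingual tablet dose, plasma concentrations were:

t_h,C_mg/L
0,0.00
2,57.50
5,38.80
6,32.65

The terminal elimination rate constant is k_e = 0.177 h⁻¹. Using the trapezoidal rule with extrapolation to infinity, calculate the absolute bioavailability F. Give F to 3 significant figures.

Trapezoidal AUC_0→6 (sublingual tablet):
  [0→2]: (0.00+57.50)/2 × 2 = 57.5
  [2→5]: (57.50+38.80)/2 × 3 = 144.45
  [5→6]: (38.80+32.65)/2 × 1 = 35.725
  Sum = 237.675 mg/L·h
Tail: C_last/k_e = 32.65/0.177 = 184.463
AUC_0→∞ (sublingual tablet) = 237.675 + 184.463 = 422.138 mg/L·h
F = (AUC_ev/D_ev)/(AUC_iv/D_iv) = (422.138/20)/(288/10) = 21.1069/28.8 = 0.7329

F = 0.733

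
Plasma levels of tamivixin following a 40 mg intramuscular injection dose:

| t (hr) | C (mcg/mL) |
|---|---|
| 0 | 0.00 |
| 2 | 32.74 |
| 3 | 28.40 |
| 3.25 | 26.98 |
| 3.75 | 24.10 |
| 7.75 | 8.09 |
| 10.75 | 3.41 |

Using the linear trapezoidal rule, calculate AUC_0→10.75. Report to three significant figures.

Trapezoidal AUC_0→10.75:
  [0→2]: (0.00+32.74)/2 × 2 = 32.74
  [2→3]: (32.74+28.40)/2 × 1 = 30.57
  [3→3.25]: (28.40+26.98)/2 × 0.25 = 6.9225
  [3.25→3.75]: (26.98+24.10)/2 × 0.5 = 12.77
  [3.75→7.75]: (24.10+8.09)/2 × 4 = 64.38
  [7.75→10.75]: (8.09+3.41)/2 × 3 = 17.25
  Sum = 164.6325 mcg/mL·hr

AUC = 165 mcg/mL·hr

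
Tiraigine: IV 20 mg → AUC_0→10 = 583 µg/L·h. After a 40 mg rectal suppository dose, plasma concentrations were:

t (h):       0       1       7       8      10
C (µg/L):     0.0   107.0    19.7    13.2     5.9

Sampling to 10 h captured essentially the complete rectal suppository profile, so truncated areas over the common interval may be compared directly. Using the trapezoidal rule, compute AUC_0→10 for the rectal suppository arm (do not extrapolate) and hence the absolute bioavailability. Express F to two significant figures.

F = 0.40

Trapezoidal AUC_0→10 (rectal suppository):
  [0→1]: (0.0+107.0)/2 × 1 = 53.5
  [1→7]: (107.0+19.7)/2 × 6 = 380.1
  [7→8]: (19.7+13.2)/2 × 1 = 16.45
  [8→10]: (13.2+5.9)/2 × 2 = 19.1
  Sum = 469.15 µg/L·h
F = (AUC_ev/D_ev)/(AUC_iv/D_iv) = (469.15/40)/(583/20) = 11.72875/29.15 = 0.4024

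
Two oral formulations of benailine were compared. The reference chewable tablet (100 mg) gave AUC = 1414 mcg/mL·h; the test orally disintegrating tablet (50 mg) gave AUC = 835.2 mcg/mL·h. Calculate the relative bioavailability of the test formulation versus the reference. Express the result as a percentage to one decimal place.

F_rel = 118.1%

F_rel = (AUC_test/D_test) / (AUC_ref/D_ref)
      = (835.2/50) / (1414/100)
      = 16.704 / 14.14 = 1.1813 = 118.13%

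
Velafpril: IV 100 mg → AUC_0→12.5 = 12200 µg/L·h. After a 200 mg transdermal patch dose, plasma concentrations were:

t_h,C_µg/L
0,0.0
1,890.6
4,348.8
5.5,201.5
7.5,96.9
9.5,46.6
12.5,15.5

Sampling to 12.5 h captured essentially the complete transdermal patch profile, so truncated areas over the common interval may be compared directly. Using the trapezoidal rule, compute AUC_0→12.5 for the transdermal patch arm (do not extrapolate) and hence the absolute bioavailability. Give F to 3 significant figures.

Trapezoidal AUC_0→12.5 (transdermal patch):
  [0→1]: (0.0+890.6)/2 × 1 = 445.3
  [1→4]: (890.6+348.8)/2 × 3 = 1859.1
  [4→5.5]: (348.8+201.5)/2 × 1.5 = 412.725
  [5.5→7.5]: (201.5+96.9)/2 × 2 = 298.4
  [7.5→9.5]: (96.9+46.6)/2 × 2 = 143.5
  [9.5→12.5]: (46.6+15.5)/2 × 3 = 93.15
  Sum = 3252.175 µg/L·h
F = (AUC_ev/D_ev)/(AUC_iv/D_iv) = (3252.175/200)/(12200/100) = 16.260875/122 = 0.1333

F = 0.133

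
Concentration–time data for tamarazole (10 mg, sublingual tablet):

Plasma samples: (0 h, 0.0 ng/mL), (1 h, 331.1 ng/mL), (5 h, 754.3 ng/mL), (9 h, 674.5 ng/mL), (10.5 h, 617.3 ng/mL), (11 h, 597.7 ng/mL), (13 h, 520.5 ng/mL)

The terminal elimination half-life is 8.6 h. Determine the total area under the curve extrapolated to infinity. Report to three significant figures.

Trapezoidal AUC_0→13:
  [0→1]: (0.0+331.1)/2 × 1 = 165.55
  [1→5]: (331.1+754.3)/2 × 4 = 2170.8
  [5→9]: (754.3+674.5)/2 × 4 = 2857.6
  [9→10.5]: (674.5+617.3)/2 × 1.5 = 968.85
  [10.5→11]: (617.3+597.7)/2 × 0.5 = 303.75
  [11→13]: (597.7+520.5)/2 × 2 = 1118.2
  Sum = 7584.75 ng/mL·h
k_e = ln2 / t½ = 0.693147 / 8.6 = 0.0806 h^-1
Extrapolated tail: C_last / k_e = 520.5 / 0.0806 = 6457.816
AUC_0→∞ = 7584.75 + 6457.816 = 14042.566 ng/mL·h

AUC = 14000 ng/mL·h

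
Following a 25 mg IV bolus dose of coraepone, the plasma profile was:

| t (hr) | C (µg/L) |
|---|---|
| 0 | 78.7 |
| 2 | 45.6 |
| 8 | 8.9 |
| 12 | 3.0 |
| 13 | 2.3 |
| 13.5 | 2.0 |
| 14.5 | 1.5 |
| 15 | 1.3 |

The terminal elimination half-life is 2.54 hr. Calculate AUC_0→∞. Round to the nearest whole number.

AUC = 323 µg/L·hr

Trapezoidal AUC_0→15:
  [0→2]: (78.7+45.6)/2 × 2 = 124.3
  [2→8]: (45.6+8.9)/2 × 6 = 163.5
  [8→12]: (8.9+3.0)/2 × 4 = 23.8
  [12→13]: (3.0+2.3)/2 × 1 = 2.65
  [13→13.5]: (2.3+2.0)/2 × 0.5 = 1.075
  [13.5→14.5]: (2.0+1.5)/2 × 1 = 1.75
  [14.5→15]: (1.5+1.3)/2 × 0.5 = 0.7
  Sum = 317.775 µg/L·hr
k_e = ln2 / t½ = 0.693147 / 2.54 = 0.2729 hr^-1
Extrapolated tail: C_last / k_e = 1.3 / 0.2729 = 4.764
AUC_0→∞ = 317.775 + 4.764 = 322.539 µg/L·hr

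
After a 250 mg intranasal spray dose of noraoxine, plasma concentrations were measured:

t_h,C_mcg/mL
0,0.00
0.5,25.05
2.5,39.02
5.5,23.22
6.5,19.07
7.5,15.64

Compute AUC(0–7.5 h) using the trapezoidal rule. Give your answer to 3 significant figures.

AUC = 202 mcg/mL·h

Trapezoidal AUC_0→7.5:
  [0→0.5]: (0.00+25.05)/2 × 0.5 = 6.2625
  [0.5→2.5]: (25.05+39.02)/2 × 2 = 64.07
  [2.5→5.5]: (39.02+23.22)/2 × 3 = 93.36
  [5.5→6.5]: (23.22+19.07)/2 × 1 = 21.145
  [6.5→7.5]: (19.07+15.64)/2 × 1 = 17.355
  Sum = 202.1925 mcg/mL·h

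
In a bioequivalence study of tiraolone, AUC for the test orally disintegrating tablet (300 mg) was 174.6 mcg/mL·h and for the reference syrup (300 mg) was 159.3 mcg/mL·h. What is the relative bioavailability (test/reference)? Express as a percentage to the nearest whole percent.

F_rel = 110%

F_rel = (AUC_test/D_test) / (AUC_ref/D_ref)
      = (174.6/300) / (159.3/300)
      = 0.582 / 0.531 = 1.0960 = 109.60%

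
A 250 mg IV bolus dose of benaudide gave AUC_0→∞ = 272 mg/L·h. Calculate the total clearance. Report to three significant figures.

CL = Dose_iv / AUC_0→∞
   = 250 / 272 = 0.919118 L/h

CL = 0.919 L/h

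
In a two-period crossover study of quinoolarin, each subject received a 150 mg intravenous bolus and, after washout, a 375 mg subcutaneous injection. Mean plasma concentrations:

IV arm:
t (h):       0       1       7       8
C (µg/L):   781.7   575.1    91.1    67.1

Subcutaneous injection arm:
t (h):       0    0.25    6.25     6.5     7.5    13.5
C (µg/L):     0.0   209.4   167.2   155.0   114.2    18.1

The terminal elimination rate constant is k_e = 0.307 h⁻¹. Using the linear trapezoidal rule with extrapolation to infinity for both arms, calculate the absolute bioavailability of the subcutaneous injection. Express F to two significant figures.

F = 0.24

Trapezoidal AUC_0→8 (IV):
  [0→1]: (781.7+575.1)/2 × 1 = 678.4
  [1→7]: (575.1+91.1)/2 × 6 = 1998.6
  [7→8]: (91.1+67.1)/2 × 1 = 79.1
  Sum = 2756.1 µg/L·h
IV tail: 67.1/0.307 = 218.567; AUC_iv,0→∞ = 2756.1 + 218.567 = 2974.667 µg/L·h
Trapezoidal AUC_0→13.5 (subcutaneous injection):
  [0→0.25]: (0.0+209.4)/2 × 0.25 = 26.175
  [0.25→6.25]: (209.4+167.2)/2 × 6 = 1129.8
  [6.25→6.5]: (167.2+155.0)/2 × 0.25 = 40.275
  [6.5→7.5]: (155.0+114.2)/2 × 1 = 134.6
  [7.5→13.5]: (114.2+18.1)/2 × 6 = 396.9
  Sum = 1727.75 µg/L·h
subcutaneous injection tail: 18.1/0.307 = 58.958; AUC_ev,0→∞ = 1727.75 + 58.958 = 1786.708 µg/L·h
F = (AUC_ev/D_ev)/(AUC_iv/D_iv) = (1786.708/375)/(2974.667/150) = 4.76455/19.8311 = 0.2403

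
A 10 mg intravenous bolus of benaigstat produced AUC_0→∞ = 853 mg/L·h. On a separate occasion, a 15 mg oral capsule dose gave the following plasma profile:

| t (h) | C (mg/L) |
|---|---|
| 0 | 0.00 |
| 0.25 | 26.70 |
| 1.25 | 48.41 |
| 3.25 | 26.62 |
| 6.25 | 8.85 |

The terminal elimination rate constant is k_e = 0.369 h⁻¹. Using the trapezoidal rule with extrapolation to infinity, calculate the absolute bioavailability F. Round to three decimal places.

Trapezoidal AUC_0→6.25 (oral capsule):
  [0→0.25]: (0.00+26.70)/2 × 0.25 = 3.3375
  [0.25→1.25]: (26.70+48.41)/2 × 1 = 37.555
  [1.25→3.25]: (48.41+26.62)/2 × 2 = 75.03
  [3.25→6.25]: (26.62+8.85)/2 × 3 = 53.205
  Sum = 169.1275 mg/L·h
Tail: C_last/k_e = 8.85/0.369 = 23.984
AUC_0→∞ (oral capsule) = 169.1275 + 23.984 = 193.1115 mg/L·h
F = (AUC_ev/D_ev)/(AUC_iv/D_iv) = (193.1115/15)/(853/10) = 12.8741/85.3 = 0.1509

F = 0.151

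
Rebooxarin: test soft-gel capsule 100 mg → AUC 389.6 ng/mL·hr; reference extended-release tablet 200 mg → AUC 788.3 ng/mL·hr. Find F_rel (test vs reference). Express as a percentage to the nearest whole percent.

F_rel = (AUC_test/D_test) / (AUC_ref/D_ref)
      = (389.6/100) / (788.3/200)
      = 3.896 / 3.9415 = 0.9885 = 98.85%

F_rel = 99%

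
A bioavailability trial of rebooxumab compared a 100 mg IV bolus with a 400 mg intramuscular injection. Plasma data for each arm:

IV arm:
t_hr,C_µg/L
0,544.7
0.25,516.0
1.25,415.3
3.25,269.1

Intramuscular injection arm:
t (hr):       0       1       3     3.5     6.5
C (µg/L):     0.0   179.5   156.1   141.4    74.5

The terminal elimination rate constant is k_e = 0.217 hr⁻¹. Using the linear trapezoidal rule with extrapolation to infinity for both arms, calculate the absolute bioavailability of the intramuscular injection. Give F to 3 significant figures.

Trapezoidal AUC_0→3.25 (IV):
  [0→0.25]: (544.7+516.0)/2 × 0.25 = 132.5875
  [0.25→1.25]: (516.0+415.3)/2 × 1 = 465.65
  [1.25→3.25]: (415.3+269.1)/2 × 2 = 684.4
  Sum = 1282.6375 µg/L·hr
IV tail: 269.1/0.217 = 1240.092; AUC_iv,0→∞ = 1282.6375 + 1240.092 = 2522.7295 µg/L·hr
Trapezoidal AUC_0→6.5 (intramuscular injection):
  [0→1]: (0.0+179.5)/2 × 1 = 89.75
  [1→3]: (179.5+156.1)/2 × 2 = 335.6
  [3→3.5]: (156.1+141.4)/2 × 0.5 = 74.375
  [3.5→6.5]: (141.4+74.5)/2 × 3 = 323.85
  Sum = 823.575 µg/L·hr
intramuscular injection tail: 74.5/0.217 = 343.318; AUC_ev,0→∞ = 823.575 + 343.318 = 1166.893 µg/L·hr
F = (AUC_ev/D_ev)/(AUC_iv/D_iv) = (1166.893/400)/(2522.7295/100) = 2.9172325/25.227295 = 0.1156

F = 0.116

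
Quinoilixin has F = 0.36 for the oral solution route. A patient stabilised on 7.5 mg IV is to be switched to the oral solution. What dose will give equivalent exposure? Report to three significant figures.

For equal systemic exposure: F × D_ev = D_iv
D_ev = D_iv / F = 7.5 / 0.36 = 20.8333 mg

D_oral = 20.8 mg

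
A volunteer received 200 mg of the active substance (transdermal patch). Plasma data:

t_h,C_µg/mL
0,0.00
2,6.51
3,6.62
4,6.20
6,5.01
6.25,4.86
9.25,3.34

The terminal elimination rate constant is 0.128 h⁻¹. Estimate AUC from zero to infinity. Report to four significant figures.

Trapezoidal AUC_0→9.25:
  [0→2]: (0.00+6.51)/2 × 2 = 6.51
  [2→3]: (6.51+6.62)/2 × 1 = 6.565
  [3→4]: (6.62+6.20)/2 × 1 = 6.41
  [4→6]: (6.20+5.01)/2 × 2 = 11.21
  [6→6.25]: (5.01+4.86)/2 × 0.25 = 1.23375
  [6.25→9.25]: (4.86+3.34)/2 × 3 = 12.3
  Sum = 44.22875 µg/mL·h
Extrapolated tail: C_last / k_e = 3.34 / 0.128 = 26.094
AUC_0→∞ = 44.22875 + 26.094 = 70.32275 µg/mL·h

AUC = 70.32 µg/mL·h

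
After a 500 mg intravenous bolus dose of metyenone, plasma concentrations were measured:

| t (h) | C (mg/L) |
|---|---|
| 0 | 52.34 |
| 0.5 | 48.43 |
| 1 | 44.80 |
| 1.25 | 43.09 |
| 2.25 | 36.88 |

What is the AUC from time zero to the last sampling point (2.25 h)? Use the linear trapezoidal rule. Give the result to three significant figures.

AUC = 99.5 mg/L·h

Trapezoidal AUC_0→2.25:
  [0→0.5]: (52.34+48.43)/2 × 0.5 = 25.1925
  [0.5→1]: (48.43+44.80)/2 × 0.5 = 23.3075
  [1→1.25]: (44.80+43.09)/2 × 0.25 = 10.98625
  [1.25→2.25]: (43.09+36.88)/2 × 1 = 39.985
  Sum = 99.47125 mg/L·h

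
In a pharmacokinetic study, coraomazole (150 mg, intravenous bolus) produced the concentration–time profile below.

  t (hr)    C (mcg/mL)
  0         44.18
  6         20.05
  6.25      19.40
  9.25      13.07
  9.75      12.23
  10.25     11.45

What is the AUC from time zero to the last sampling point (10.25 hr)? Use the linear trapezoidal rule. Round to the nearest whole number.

AUC = 259 mcg/mL·hr

Trapezoidal AUC_0→10.25:
  [0→6]: (44.18+20.05)/2 × 6 = 192.69
  [6→6.25]: (20.05+19.40)/2 × 0.25 = 4.93125
  [6.25→9.25]: (19.40+13.07)/2 × 3 = 48.705
  [9.25→9.75]: (13.07+12.23)/2 × 0.5 = 6.325
  [9.75→10.25]: (12.23+11.45)/2 × 0.5 = 5.92
  Sum = 258.57125 mcg/mL·hr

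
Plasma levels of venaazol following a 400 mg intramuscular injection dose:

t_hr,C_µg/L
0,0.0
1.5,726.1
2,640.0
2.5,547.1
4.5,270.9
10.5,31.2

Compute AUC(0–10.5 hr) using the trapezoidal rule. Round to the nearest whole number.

Trapezoidal AUC_0→10.5:
  [0→1.5]: (0.0+726.1)/2 × 1.5 = 544.575
  [1.5→2]: (726.1+640.0)/2 × 0.5 = 341.525
  [2→2.5]: (640.0+547.1)/2 × 0.5 = 296.775
  [2.5→4.5]: (547.1+270.9)/2 × 2 = 818.0
  [4.5→10.5]: (270.9+31.2)/2 × 6 = 906.3
  Sum = 2907.175 µg/L·hr

AUC = 2907 µg/L·hr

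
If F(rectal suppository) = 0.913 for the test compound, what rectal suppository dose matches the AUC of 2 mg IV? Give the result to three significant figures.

For equal systemic exposure: F × D_ev = D_iv
D_ev = D_iv / F = 2 / 0.913 = 2.19058 mg

D_rectal = 2.19 mg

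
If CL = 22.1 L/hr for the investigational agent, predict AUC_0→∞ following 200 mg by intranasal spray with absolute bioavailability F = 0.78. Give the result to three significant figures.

AUC_0→∞ = F × Dose / CL
        = 0.78 × 200 / 22.1 = 7.05882 mg/L·hr

AUC = 7.06 mg/L·hr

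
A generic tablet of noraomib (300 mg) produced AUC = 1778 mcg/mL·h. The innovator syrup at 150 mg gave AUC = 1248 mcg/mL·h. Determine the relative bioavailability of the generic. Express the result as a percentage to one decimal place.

F_rel = 71.2%

F_rel = (AUC_test/D_test) / (AUC_ref/D_ref)
      = (1778/300) / (1248/150)
      = 5.92667 / 8.32 = 0.7123 = 71.23%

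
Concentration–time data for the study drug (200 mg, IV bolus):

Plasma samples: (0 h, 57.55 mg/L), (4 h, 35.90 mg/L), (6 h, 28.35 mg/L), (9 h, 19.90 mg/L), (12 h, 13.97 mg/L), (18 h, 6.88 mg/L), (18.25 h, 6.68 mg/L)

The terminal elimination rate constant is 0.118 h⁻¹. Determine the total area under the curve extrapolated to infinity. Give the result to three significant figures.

Trapezoidal AUC_0→18.25:
  [0→4]: (57.55+35.90)/2 × 4 = 186.9
  [4→6]: (35.90+28.35)/2 × 2 = 64.25
  [6→9]: (28.35+19.90)/2 × 3 = 72.375
  [9→12]: (19.90+13.97)/2 × 3 = 50.805
  [12→18]: (13.97+6.88)/2 × 6 = 62.55
  [18→18.25]: (6.88+6.68)/2 × 0.25 = 1.695
  Sum = 438.575 mg/L·h
Extrapolated tail: C_last / k_e = 6.68 / 0.118 = 56.610
AUC_0→∞ = 438.575 + 56.610 = 495.185 mg/L·h

AUC = 495 mg/L·h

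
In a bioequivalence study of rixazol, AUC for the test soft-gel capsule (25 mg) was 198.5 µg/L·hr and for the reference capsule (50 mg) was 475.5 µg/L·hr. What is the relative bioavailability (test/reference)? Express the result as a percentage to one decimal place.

F_rel = 83.5%

F_rel = (AUC_test/D_test) / (AUC_ref/D_ref)
      = (198.5/25) / (475.5/50)
      = 7.94 / 9.51 = 0.8349 = 83.49%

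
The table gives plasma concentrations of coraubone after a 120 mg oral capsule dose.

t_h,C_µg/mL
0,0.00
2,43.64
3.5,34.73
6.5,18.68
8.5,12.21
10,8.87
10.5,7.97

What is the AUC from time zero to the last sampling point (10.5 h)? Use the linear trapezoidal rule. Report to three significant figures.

Trapezoidal AUC_0→10.5:
  [0→2]: (0.00+43.64)/2 × 2 = 43.64
  [2→3.5]: (43.64+34.73)/2 × 1.5 = 58.7775
  [3.5→6.5]: (34.73+18.68)/2 × 3 = 80.115
  [6.5→8.5]: (18.68+12.21)/2 × 2 = 30.89
  [8.5→10]: (12.21+8.87)/2 × 1.5 = 15.81
  [10→10.5]: (8.87+7.97)/2 × 0.5 = 4.21
  Sum = 233.4425 µg/mL·h

AUC = 233 µg/mL·h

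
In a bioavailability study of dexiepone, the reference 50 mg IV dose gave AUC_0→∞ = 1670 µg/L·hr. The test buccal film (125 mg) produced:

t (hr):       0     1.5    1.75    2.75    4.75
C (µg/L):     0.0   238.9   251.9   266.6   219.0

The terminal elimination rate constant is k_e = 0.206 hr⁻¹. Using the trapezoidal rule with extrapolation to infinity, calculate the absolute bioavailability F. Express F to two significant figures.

F = 0.49

Trapezoidal AUC_0→4.75 (buccal film):
  [0→1.5]: (0.0+238.9)/2 × 1.5 = 179.175
  [1.5→1.75]: (238.9+251.9)/2 × 0.25 = 61.35
  [1.75→2.75]: (251.9+266.6)/2 × 1 = 259.25
  [2.75→4.75]: (266.6+219.0)/2 × 2 = 485.6
  Sum = 985.375 µg/L·hr
Tail: C_last/k_e = 219.0/0.206 = 1063.107
AUC_0→∞ (buccal film) = 985.375 + 1063.107 = 2048.482 µg/L·hr
F = (AUC_ev/D_ev)/(AUC_iv/D_iv) = (2048.482/125)/(1670/50) = 16.387856/33.4 = 0.4907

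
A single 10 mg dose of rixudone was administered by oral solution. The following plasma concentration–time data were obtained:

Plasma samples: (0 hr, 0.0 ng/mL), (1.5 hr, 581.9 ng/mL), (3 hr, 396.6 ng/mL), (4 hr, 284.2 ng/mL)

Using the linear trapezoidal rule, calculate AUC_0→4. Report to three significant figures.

Trapezoidal AUC_0→4:
  [0→1.5]: (0.0+581.9)/2 × 1.5 = 436.425
  [1.5→3]: (581.9+396.6)/2 × 1.5 = 733.875
  [3→4]: (396.6+284.2)/2 × 1 = 340.4
  Sum = 1510.7 ng/mL·hr

AUC = 1510 ng/mL·hr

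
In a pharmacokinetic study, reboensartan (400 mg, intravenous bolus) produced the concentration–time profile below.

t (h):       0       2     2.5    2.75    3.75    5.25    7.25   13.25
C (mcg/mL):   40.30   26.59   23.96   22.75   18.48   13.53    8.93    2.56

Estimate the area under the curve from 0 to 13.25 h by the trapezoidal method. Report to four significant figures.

Trapezoidal AUC_0→13.25:
  [0→2]: (40.30+26.59)/2 × 2 = 66.89
  [2→2.5]: (26.59+23.96)/2 × 0.5 = 12.6375
  [2.5→2.75]: (23.96+22.75)/2 × 0.25 = 5.83875
  [2.75→3.75]: (22.75+18.48)/2 × 1 = 20.615
  [3.75→5.25]: (18.48+13.53)/2 × 1.5 = 24.0075
  [5.25→7.25]: (13.53+8.93)/2 × 2 = 22.46
  [7.25→13.25]: (8.93+2.56)/2 × 6 = 34.47
  Sum = 186.91875 mcg/mL·h

AUC = 186.9 mcg/mL·h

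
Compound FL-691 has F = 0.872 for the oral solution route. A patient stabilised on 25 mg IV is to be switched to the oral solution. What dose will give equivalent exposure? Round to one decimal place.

For equal systemic exposure: F × D_ev = D_iv
D_ev = D_iv / F = 25 / 0.872 = 28.6697 mg

D_oral = 28.7 mg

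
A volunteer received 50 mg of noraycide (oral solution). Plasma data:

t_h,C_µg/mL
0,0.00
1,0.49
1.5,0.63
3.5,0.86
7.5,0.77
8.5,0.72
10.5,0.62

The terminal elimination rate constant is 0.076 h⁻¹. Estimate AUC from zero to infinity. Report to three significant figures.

Trapezoidal AUC_0→10.5:
  [0→1]: (0.00+0.49)/2 × 1 = 0.245
  [1→1.5]: (0.49+0.63)/2 × 0.5 = 0.28
  [1.5→3.5]: (0.63+0.86)/2 × 2 = 1.49
  [3.5→7.5]: (0.86+0.77)/2 × 4 = 3.26
  [7.5→8.5]: (0.77+0.72)/2 × 1 = 0.745
  [8.5→10.5]: (0.72+0.62)/2 × 2 = 1.34
  Sum = 7.36 µg/mL·h
Extrapolated tail: C_last / k_e = 0.62 / 0.076 = 8.158
AUC_0→∞ = 7.36 + 8.158 = 15.518 µg/mL·h

AUC = 15.5 µg/mL·h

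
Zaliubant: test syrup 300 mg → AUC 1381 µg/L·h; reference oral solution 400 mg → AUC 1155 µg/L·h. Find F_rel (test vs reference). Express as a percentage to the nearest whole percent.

F_rel = (AUC_test/D_test) / (AUC_ref/D_ref)
      = (1381/300) / (1155/400)
      = 4.60333 / 2.8875 = 1.5942 = 159.42%

F_rel = 159%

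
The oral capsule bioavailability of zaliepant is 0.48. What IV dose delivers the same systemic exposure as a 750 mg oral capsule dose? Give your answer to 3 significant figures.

D_iv = 360 mg

Systemic exposure from an extravascular dose = F × D_ev, so the equivalent IV dose is F × D_ev.
D_iv = F × D_ev = 0.48 × 750 = 360 mg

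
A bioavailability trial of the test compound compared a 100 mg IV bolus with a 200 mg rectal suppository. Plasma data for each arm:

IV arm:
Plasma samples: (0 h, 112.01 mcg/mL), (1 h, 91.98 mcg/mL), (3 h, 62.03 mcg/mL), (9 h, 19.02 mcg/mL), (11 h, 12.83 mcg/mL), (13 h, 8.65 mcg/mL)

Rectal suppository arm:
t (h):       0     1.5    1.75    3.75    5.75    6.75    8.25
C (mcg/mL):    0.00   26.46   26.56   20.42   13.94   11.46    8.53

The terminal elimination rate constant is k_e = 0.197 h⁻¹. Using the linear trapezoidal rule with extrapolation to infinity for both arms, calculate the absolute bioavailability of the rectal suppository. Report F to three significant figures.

Trapezoidal AUC_0→13 (IV):
  [0→1]: (112.01+91.98)/2 × 1 = 101.995
  [1→3]: (91.98+62.03)/2 × 2 = 154.01
  [3→9]: (62.03+19.02)/2 × 6 = 243.15
  [9→11]: (19.02+12.83)/2 × 2 = 31.85
  [11→13]: (12.83+8.65)/2 × 2 = 21.48
  Sum = 552.485 mcg/mL·h
IV tail: 8.65/0.197 = 43.909; AUC_iv,0→∞ = 552.485 + 43.909 = 596.394 mcg/mL·h
Trapezoidal AUC_0→8.25 (rectal suppository):
  [0→1.5]: (0.00+26.46)/2 × 1.5 = 19.845
  [1.5→1.75]: (26.46+26.56)/2 × 0.25 = 6.6275
  [1.75→3.75]: (26.56+20.42)/2 × 2 = 46.98
  [3.75→5.75]: (20.42+13.94)/2 × 2 = 34.36
  [5.75→6.75]: (13.94+11.46)/2 × 1 = 12.7
  [6.75→8.25]: (11.46+8.53)/2 × 1.5 = 14.9925
  Sum = 135.505 mcg/mL·h
rectal suppository tail: 8.53/0.197 = 43.299; AUC_ev,0→∞ = 135.505 + 43.299 = 178.804 mcg/mL·h
F = (AUC_ev/D_ev)/(AUC_iv/D_iv) = (178.804/200)/(596.394/100) = 0.89402/5.96394 = 0.1499

F = 0.150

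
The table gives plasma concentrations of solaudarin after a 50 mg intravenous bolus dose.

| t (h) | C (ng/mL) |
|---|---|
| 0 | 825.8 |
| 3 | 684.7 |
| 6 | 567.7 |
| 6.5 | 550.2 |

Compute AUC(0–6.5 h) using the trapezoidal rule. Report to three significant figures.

Trapezoidal AUC_0→6.5:
  [0→3]: (825.8+684.7)/2 × 3 = 2265.75
  [3→6]: (684.7+567.7)/2 × 3 = 1878.6
  [6→6.5]: (567.7+550.2)/2 × 0.5 = 279.475
  Sum = 4423.825 ng/mL·h

AUC = 4420 ng/mL·h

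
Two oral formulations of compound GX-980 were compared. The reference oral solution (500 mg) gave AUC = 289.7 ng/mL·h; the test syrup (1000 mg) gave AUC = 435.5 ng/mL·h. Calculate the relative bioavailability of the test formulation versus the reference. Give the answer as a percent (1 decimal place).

F_rel = 75.2%

F_rel = (AUC_test/D_test) / (AUC_ref/D_ref)
      = (435.5/1000) / (289.7/500)
      = 0.4355 / 0.5794 = 0.7516 = 75.16%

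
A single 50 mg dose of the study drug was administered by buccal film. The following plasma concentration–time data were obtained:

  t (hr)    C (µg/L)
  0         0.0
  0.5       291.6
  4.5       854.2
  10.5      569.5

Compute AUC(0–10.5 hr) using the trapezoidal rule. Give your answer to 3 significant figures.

Trapezoidal AUC_0→10.5:
  [0→0.5]: (0.0+291.6)/2 × 0.5 = 72.9
  [0.5→4.5]: (291.6+854.2)/2 × 4 = 2291.6
  [4.5→10.5]: (854.2+569.5)/2 × 6 = 4271.1
  Sum = 6635.6 µg/L·hr

AUC = 6640 µg/L·hr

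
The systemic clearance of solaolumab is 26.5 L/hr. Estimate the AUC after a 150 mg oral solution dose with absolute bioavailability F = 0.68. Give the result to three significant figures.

AUC_0→∞ = F × Dose / CL
        = 0.68 × 150 / 26.5 = 3.84906 mg/L·hr

AUC = 3.85 mg/L·hr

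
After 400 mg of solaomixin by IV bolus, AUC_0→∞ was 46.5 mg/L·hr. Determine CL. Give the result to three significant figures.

CL = Dose_iv / AUC_0→∞
   = 400 / 46.5 = 8.60215 L/hr

CL = 8.60 L/hr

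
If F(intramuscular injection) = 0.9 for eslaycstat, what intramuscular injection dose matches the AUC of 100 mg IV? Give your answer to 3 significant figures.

D_intramuscular = 111 mg

For equal systemic exposure: F × D_ev = D_iv
D_ev = D_iv / F = 100 / 0.9 = 111.111 mg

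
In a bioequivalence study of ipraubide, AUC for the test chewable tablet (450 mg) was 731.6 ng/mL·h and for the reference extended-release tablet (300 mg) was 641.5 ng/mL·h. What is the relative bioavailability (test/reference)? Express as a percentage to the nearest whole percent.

F_rel = 76%

F_rel = (AUC_test/D_test) / (AUC_ref/D_ref)
      = (731.6/450) / (641.5/300)
      = 1.62578 / 2.13833 = 0.7603 = 76.03%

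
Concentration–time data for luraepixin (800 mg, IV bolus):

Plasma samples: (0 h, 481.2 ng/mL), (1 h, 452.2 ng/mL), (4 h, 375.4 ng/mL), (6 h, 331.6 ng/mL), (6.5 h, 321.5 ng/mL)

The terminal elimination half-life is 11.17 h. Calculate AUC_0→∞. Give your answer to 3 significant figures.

AUC = 7760 ng/mL·h

Trapezoidal AUC_0→6.5:
  [0→1]: (481.2+452.2)/2 × 1 = 466.7
  [1→4]: (452.2+375.4)/2 × 3 = 1241.4
  [4→6]: (375.4+331.6)/2 × 2 = 707.0
  [6→6.5]: (331.6+321.5)/2 × 0.5 = 163.275
  Sum = 2578.375 ng/mL·h
k_e = ln2 / t½ = 0.693147 / 11.17 = 0.0621 h^-1
Extrapolated tail: C_last / k_e = 321.5 / 0.0621 = 5177.134
AUC_0→∞ = 2578.375 + 5177.134 = 7755.509 ng/mL·h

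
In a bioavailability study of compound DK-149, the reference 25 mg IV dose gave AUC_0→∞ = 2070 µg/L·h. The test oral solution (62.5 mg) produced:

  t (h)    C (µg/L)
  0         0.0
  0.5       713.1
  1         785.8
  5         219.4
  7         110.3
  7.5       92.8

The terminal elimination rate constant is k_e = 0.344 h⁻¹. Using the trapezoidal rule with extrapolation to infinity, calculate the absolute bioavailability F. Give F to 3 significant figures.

Trapezoidal AUC_0→7.5 (oral solution):
  [0→0.5]: (0.0+713.1)/2 × 0.5 = 178.275
  [0.5→1]: (713.1+785.8)/2 × 0.5 = 374.725
  [1→5]: (785.8+219.4)/2 × 4 = 2010.4
  [5→7]: (219.4+110.3)/2 × 2 = 329.7
  [7→7.5]: (110.3+92.8)/2 × 0.5 = 50.775
  Sum = 2943.875 µg/L·h
Tail: C_last/k_e = 92.8/0.344 = 269.767
AUC_0→∞ (oral solution) = 2943.875 + 269.767 = 3213.642 µg/L·h
F = (AUC_ev/D_ev)/(AUC_iv/D_iv) = (3213.642/62.5)/(2070/25) = 51.418272/82.8 = 0.6210

F = 0.621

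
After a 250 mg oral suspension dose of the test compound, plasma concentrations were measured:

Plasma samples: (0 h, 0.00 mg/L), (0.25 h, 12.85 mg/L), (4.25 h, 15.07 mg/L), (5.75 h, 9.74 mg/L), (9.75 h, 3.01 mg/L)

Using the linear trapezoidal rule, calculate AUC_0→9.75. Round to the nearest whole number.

AUC = 102 mg/L·h

Trapezoidal AUC_0→9.75:
  [0→0.25]: (0.00+12.85)/2 × 0.25 = 1.60625
  [0.25→4.25]: (12.85+15.07)/2 × 4 = 55.84
  [4.25→5.75]: (15.07+9.74)/2 × 1.5 = 18.6075
  [5.75→9.75]: (9.74+3.01)/2 × 4 = 25.5
  Sum = 101.55375 mg/L·h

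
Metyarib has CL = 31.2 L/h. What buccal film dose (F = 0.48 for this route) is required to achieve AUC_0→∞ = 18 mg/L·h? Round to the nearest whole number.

Dose = 1170 mg

Dose = CL × AUC_0→∞ / F
     = 31.2 × 18 / 0.48 = 1170 mg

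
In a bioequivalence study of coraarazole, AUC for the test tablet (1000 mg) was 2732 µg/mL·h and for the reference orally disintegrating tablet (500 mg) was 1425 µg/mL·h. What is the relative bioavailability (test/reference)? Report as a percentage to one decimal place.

F_rel = (AUC_test/D_test) / (AUC_ref/D_ref)
      = (2732/1000) / (1425/500)
      = 2.732 / 2.85 = 0.9586 = 95.86%

F_rel = 95.9%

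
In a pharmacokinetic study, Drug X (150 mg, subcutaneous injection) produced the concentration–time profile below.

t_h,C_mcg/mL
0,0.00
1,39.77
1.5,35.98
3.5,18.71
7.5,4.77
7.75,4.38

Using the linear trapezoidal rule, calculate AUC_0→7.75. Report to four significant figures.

AUC = 141.6 mcg/mL·h

Trapezoidal AUC_0→7.75:
  [0→1]: (0.00+39.77)/2 × 1 = 19.885
  [1→1.5]: (39.77+35.98)/2 × 0.5 = 18.9375
  [1.5→3.5]: (35.98+18.71)/2 × 2 = 54.69
  [3.5→7.5]: (18.71+4.77)/2 × 4 = 46.96
  [7.5→7.75]: (4.77+4.38)/2 × 0.25 = 1.14375
  Sum = 141.61625 mcg/mL·h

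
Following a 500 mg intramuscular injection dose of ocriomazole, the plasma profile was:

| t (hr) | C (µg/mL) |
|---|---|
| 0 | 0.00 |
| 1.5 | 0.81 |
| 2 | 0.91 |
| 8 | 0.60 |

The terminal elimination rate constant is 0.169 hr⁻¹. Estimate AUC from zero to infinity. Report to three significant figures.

Trapezoidal AUC_0→8:
  [0→1.5]: (0.00+0.81)/2 × 1.5 = 0.6075
  [1.5→2]: (0.81+0.91)/2 × 0.5 = 0.43
  [2→8]: (0.91+0.60)/2 × 6 = 4.53
  Sum = 5.5675 µg/mL·hr
Extrapolated tail: C_last / k_e = 0.60 / 0.169 = 3.550
AUC_0→∞ = 5.5675 + 3.550 = 9.1175 µg/mL·hr

AUC = 9.12 µg/mL·hr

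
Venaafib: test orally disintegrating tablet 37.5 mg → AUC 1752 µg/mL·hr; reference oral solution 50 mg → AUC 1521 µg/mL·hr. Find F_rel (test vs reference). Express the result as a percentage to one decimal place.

F_rel = 153.6%

F_rel = (AUC_test/D_test) / (AUC_ref/D_ref)
      = (1752/37.5) / (1521/50)
      = 46.72 / 30.42 = 1.5358 = 153.58%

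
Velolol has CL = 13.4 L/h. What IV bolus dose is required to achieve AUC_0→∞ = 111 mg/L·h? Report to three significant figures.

Dose_iv = CL × AUC_0→∞
     = 13.4 × 111 = 1487.4 mg

Dose = 1490 mg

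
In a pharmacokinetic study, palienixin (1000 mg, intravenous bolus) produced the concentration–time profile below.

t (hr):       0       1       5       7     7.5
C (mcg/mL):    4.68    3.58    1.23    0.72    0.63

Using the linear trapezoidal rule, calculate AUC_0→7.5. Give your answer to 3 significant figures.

AUC = 16.0 mcg/mL·hr

Trapezoidal AUC_0→7.5:
  [0→1]: (4.68+3.58)/2 × 1 = 4.13
  [1→5]: (3.58+1.23)/2 × 4 = 9.62
  [5→7]: (1.23+0.72)/2 × 2 = 1.95
  [7→7.5]: (0.72+0.63)/2 × 0.5 = 0.3375
  Sum = 16.0375 mcg/mL·hr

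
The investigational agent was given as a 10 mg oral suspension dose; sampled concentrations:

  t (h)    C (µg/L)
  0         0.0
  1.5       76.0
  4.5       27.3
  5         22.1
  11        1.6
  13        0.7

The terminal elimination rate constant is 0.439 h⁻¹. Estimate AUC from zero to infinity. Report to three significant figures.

AUC = 299 µg/L·h

Trapezoidal AUC_0→13:
  [0→1.5]: (0.0+76.0)/2 × 1.5 = 57.0
  [1.5→4.5]: (76.0+27.3)/2 × 3 = 154.95
  [4.5→5]: (27.3+22.1)/2 × 0.5 = 12.35
  [5→11]: (22.1+1.6)/2 × 6 = 71.1
  [11→13]: (1.6+0.7)/2 × 2 = 2.3
  Sum = 297.7 µg/L·h
Extrapolated tail: C_last / k_e = 0.7 / 0.439 = 1.595
AUC_0→∞ = 297.7 + 1.595 = 299.295 µg/L·h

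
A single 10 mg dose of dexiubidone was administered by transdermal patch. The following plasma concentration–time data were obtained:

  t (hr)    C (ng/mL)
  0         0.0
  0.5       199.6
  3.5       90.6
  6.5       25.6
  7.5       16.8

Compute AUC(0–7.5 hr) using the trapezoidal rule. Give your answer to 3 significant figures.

AUC = 681 ng/mL·hr

Trapezoidal AUC_0→7.5:
  [0→0.5]: (0.0+199.6)/2 × 0.5 = 49.9
  [0.5→3.5]: (199.6+90.6)/2 × 3 = 435.3
  [3.5→6.5]: (90.6+25.6)/2 × 3 = 174.3
  [6.5→7.5]: (25.6+16.8)/2 × 1 = 21.2
  Sum = 680.7 ng/mL·hr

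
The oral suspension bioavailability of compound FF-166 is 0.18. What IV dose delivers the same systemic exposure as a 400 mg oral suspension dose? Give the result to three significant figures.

Systemic exposure from an extravascular dose = F × D_ev, so the equivalent IV dose is F × D_ev.
D_iv = F × D_ev = 0.18 × 400 = 72 mg

D_iv = 72.0 mg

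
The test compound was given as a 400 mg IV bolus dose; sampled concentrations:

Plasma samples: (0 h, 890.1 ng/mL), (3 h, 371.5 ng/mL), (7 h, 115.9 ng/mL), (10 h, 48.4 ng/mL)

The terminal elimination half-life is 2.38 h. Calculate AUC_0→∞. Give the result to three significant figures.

Trapezoidal AUC_0→10:
  [0→3]: (890.1+371.5)/2 × 3 = 1892.4
  [3→7]: (371.5+115.9)/2 × 4 = 974.8
  [7→10]: (115.9+48.4)/2 × 3 = 246.45
  Sum = 3113.65 ng/mL·h
k_e = ln2 / t½ = 0.693147 / 2.38 = 0.2912 h^-1
Extrapolated tail: C_last / k_e = 48.4 / 0.2912 = 166.209
AUC_0→∞ = 3113.65 + 166.209 = 3279.859 ng/mL·h

AUC = 3280 ng/mL·h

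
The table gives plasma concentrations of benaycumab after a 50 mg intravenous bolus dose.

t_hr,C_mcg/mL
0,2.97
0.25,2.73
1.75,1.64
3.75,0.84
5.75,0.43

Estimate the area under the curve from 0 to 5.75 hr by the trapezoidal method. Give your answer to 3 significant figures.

AUC = 7.74 mcg/mL·hr

Trapezoidal AUC_0→5.75:
  [0→0.25]: (2.97+2.73)/2 × 0.25 = 0.7125
  [0.25→1.75]: (2.73+1.64)/2 × 1.5 = 3.2775
  [1.75→3.75]: (1.64+0.84)/2 × 2 = 2.48
  [3.75→5.75]: (0.84+0.43)/2 × 2 = 1.27
  Sum = 7.74 mcg/mL·hr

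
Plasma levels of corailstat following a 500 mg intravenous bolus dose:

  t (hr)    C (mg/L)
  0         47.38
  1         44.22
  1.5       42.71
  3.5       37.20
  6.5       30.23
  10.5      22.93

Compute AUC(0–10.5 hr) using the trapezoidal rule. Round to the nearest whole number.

AUC = 355 mg/L·hr

Trapezoidal AUC_0→10.5:
  [0→1]: (47.38+44.22)/2 × 1 = 45.8
  [1→1.5]: (44.22+42.71)/2 × 0.5 = 21.7325
  [1.5→3.5]: (42.71+37.20)/2 × 2 = 79.91
  [3.5→6.5]: (37.20+30.23)/2 × 3 = 101.145
  [6.5→10.5]: (30.23+22.93)/2 × 4 = 106.32
  Sum = 354.9075 mg/L·hr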